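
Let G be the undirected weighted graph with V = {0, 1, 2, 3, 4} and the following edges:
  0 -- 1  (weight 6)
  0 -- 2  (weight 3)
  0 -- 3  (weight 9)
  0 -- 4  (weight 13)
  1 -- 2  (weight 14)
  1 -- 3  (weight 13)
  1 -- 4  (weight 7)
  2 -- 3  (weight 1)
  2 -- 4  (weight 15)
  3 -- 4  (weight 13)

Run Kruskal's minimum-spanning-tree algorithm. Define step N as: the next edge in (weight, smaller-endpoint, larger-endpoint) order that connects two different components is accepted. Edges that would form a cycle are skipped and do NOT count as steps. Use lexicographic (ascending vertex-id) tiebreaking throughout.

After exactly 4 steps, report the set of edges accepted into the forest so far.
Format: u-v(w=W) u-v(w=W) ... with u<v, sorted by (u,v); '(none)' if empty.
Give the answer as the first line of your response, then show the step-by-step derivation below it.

0-1(w=6) 0-2(w=3) 1-4(w=7) 2-3(w=1)

step 1: add edge 2-3 (w=1); MST = {2-3(w=1)}
step 2: add edge 0-2 (w=3); MST = {0-2(w=3) 2-3(w=1)}
step 3: add edge 0-1 (w=6); MST = {0-1(w=6) 0-2(w=3) 2-3(w=1)}
step 4: add edge 1-4 (w=7); MST = {0-1(w=6) 0-2(w=3) 1-4(w=7) 2-3(w=1)}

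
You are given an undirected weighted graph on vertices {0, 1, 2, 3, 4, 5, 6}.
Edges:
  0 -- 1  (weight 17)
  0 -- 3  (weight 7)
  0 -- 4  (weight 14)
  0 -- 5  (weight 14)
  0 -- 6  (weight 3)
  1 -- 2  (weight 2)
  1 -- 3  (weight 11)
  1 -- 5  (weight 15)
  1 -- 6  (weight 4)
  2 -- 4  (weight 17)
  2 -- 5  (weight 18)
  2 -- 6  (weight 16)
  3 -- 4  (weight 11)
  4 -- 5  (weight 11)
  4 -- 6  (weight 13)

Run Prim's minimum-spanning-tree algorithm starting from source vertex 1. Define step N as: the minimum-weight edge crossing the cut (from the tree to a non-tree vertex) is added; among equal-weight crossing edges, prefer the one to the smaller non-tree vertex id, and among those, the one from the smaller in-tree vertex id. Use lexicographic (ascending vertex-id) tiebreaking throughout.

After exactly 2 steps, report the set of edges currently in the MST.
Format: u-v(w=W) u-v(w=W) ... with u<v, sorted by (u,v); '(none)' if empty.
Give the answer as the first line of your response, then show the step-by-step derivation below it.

1-2(w=2) 1-6(w=4)

step 1: add edge 1-2 (w=2); MST = {1-2(w=2)}
step 2: add edge 1-6 (w=4); MST = {1-2(w=2) 1-6(w=4)}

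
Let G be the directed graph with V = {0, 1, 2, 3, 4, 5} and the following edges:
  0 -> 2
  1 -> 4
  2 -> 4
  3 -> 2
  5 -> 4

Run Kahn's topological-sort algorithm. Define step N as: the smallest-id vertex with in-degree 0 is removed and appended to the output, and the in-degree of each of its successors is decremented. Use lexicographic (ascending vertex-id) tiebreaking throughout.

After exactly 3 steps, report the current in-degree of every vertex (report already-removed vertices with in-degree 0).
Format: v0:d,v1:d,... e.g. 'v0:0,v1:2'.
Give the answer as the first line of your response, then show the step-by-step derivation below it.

v0:0,v1:0,v2:0,v3:0,v4:2,v5:0

step 1: output 0; order=[0]; indeg=(0,0,1,0,3,0)
step 2: output 1; order=[0,1]; indeg=(0,0,1,0,2,0)
step 3: output 3; order=[0,1,3]; indeg=(0,0,0,0,2,0)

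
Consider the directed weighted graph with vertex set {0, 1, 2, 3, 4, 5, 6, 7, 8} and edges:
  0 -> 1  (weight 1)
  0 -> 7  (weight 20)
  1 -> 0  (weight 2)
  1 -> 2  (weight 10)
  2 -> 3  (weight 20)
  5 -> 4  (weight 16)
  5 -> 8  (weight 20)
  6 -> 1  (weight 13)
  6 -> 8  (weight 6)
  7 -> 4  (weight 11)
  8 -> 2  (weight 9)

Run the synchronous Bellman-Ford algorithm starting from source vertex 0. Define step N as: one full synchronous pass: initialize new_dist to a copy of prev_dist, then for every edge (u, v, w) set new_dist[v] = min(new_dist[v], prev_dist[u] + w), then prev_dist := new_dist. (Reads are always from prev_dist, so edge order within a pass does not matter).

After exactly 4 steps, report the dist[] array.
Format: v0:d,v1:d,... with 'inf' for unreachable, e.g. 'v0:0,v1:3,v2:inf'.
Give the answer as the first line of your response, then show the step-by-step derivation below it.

v0:0,v1:1,v2:11,v3:31,v4:31,v5:inf,v6:inf,v7:20,v8:inf

step 1: dist = v0:0,v1:1,v2:inf,v3:inf,v4:inf,v5:inf,v6:inf,v7:20,v8:inf
step 2: dist = v0:0,v1:1,v2:11,v3:inf,v4:31,v5:inf,v6:inf,v7:20,v8:inf
step 3: dist = v0:0,v1:1,v2:11,v3:31,v4:31,v5:inf,v6:inf,v7:20,v8:inf
step 4: dist = v0:0,v1:1,v2:11,v3:31,v4:31,v5:inf,v6:inf,v7:20,v8:inf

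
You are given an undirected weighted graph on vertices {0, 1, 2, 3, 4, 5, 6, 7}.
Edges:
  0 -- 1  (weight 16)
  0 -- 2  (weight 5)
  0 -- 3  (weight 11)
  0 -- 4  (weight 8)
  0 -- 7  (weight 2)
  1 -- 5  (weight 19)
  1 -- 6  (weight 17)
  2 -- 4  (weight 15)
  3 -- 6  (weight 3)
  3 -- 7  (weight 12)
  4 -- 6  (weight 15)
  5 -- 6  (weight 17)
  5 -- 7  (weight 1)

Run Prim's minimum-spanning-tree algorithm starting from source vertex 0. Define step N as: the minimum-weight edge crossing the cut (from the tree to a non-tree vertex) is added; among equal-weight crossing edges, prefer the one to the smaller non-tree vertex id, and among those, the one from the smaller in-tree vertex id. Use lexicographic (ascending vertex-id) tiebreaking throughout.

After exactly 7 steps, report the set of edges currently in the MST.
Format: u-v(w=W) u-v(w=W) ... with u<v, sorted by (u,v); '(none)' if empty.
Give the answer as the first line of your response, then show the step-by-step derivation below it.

0-1(w=16) 0-2(w=5) 0-3(w=11) 0-4(w=8) 0-7(w=2) 3-6(w=3) 5-7(w=1)

step 1: add edge 0-7 (w=2); MST = {0-7(w=2)}
step 2: add edge 5-7 (w=1); MST = {0-7(w=2) 5-7(w=1)}
step 3: add edge 0-2 (w=5); MST = {0-2(w=5) 0-7(w=2) 5-7(w=1)}
step 4: add edge 0-4 (w=8); MST = {0-2(w=5) 0-4(w=8) 0-7(w=2) 5-7(w=1)}
step 5: add edge 0-3 (w=11); MST = {0-2(w=5) 0-3(w=11) 0-4(w=8) 0-7(w=2) 5-7(w=1)}
step 6: add edge 3-6 (w=3); MST = {0-2(w=5) 0-3(w=11) 0-4(w=8) 0-7(w=2) 3-6(w=3) 5-7(w=1)}
step 7: add edge 0-1 (w=16); MST = {0-1(w=16) 0-2(w=5) 0-3(w=11) 0-4(w=8) 0-7(w=2) 3-6(w=3) 5-7(w=1)}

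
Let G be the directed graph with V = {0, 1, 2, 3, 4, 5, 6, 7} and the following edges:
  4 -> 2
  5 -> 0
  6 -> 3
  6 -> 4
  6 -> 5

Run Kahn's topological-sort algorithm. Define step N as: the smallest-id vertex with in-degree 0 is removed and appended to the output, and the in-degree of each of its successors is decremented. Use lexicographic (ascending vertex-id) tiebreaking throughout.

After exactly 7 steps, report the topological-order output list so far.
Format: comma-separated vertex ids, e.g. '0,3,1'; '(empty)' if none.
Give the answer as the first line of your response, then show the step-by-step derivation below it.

1,6,3,4,2,5,0

step 1: output 1; order=[1]; indeg=(1,0,1,1,1,1,0,0)
step 2: output 6; order=[1,6]; indeg=(1,0,1,0,0,0,0,0)
step 3: output 3; order=[1,6,3]; indeg=(1,0,1,0,0,0,0,0)
step 4: output 4; order=[1,6,3,4]; indeg=(1,0,0,0,0,0,0,0)
step 5: output 2; order=[1,6,3,4,2]; indeg=(1,0,0,0,0,0,0,0)
step 6: output 5; order=[1,6,3,4,2,5]; indeg=(0,0,0,0,0,0,0,0)
step 7: output 0; order=[1,6,3,4,2,5,0]; indeg=(0,0,0,0,0,0,0,0)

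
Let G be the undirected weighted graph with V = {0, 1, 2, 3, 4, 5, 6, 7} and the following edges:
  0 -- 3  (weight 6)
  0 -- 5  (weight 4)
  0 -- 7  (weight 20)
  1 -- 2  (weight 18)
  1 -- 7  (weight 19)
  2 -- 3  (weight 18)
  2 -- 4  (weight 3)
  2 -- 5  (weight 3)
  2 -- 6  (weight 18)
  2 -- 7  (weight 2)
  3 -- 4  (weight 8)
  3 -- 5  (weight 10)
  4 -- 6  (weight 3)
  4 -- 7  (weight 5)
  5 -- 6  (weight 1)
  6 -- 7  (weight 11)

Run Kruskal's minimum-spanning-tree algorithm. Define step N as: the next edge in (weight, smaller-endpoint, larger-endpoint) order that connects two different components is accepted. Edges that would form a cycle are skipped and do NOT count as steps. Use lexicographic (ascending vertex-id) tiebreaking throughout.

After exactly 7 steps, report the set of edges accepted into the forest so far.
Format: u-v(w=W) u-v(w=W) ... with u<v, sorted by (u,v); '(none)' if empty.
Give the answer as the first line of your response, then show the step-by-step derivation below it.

0-3(w=6) 0-5(w=4) 1-2(w=18) 2-4(w=3) 2-5(w=3) 2-7(w=2) 5-6(w=1)

step 1: add edge 5-6 (w=1); MST = {5-6(w=1)}
step 2: add edge 2-7 (w=2); MST = {2-7(w=2) 5-6(w=1)}
step 3: add edge 2-4 (w=3); MST = {2-4(w=3) 2-7(w=2) 5-6(w=1)}
step 4: add edge 2-5 (w=3); MST = {2-4(w=3) 2-5(w=3) 2-7(w=2) 5-6(w=1)}
step 5: add edge 0-5 (w=4); MST = {0-5(w=4) 2-4(w=3) 2-5(w=3) 2-7(w=2) 5-6(w=1)}
step 6: add edge 0-3 (w=6); MST = {0-3(w=6) 0-5(w=4) 2-4(w=3) 2-5(w=3) 2-7(w=2) 5-6(w=1)}
step 7: add edge 1-2 (w=18); MST = {0-3(w=6) 0-5(w=4) 1-2(w=18) 2-4(w=3) 2-5(w=3) 2-7(w=2) 5-6(w=1)}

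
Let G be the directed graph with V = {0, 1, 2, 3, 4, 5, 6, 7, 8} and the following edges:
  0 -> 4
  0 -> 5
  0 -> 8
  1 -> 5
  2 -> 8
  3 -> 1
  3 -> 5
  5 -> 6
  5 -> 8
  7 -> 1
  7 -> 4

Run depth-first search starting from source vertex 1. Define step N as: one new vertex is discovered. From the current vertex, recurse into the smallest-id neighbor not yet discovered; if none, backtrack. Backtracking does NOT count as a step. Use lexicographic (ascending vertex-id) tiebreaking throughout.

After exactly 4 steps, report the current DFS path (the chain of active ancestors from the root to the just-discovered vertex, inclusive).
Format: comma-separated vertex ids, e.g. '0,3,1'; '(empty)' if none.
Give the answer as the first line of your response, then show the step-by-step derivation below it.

1,5,8

step 1: discover 1; path=1; order=1
step 2: discover 5; path=1>5; order=1,5
step 3: discover 6; path=1>5>6; order=1,5,6
step 4: discover 8; path=1>5>8; order=1,5,6,8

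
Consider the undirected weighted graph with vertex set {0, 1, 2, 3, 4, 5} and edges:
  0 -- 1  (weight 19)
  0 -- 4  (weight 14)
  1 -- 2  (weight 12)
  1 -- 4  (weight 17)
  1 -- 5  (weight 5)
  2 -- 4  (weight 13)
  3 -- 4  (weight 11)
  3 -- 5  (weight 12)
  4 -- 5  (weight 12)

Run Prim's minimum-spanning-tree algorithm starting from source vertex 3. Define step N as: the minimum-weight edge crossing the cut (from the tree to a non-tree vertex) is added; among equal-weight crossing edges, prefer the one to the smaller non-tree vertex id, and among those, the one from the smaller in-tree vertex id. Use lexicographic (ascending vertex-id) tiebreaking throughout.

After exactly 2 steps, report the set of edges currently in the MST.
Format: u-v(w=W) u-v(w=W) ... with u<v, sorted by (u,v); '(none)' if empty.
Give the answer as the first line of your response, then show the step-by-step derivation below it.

3-4(w=11) 3-5(w=12)

step 1: add edge 3-4 (w=11); MST = {3-4(w=11)}
step 2: add edge 3-5 (w=12); MST = {3-4(w=11) 3-5(w=12)}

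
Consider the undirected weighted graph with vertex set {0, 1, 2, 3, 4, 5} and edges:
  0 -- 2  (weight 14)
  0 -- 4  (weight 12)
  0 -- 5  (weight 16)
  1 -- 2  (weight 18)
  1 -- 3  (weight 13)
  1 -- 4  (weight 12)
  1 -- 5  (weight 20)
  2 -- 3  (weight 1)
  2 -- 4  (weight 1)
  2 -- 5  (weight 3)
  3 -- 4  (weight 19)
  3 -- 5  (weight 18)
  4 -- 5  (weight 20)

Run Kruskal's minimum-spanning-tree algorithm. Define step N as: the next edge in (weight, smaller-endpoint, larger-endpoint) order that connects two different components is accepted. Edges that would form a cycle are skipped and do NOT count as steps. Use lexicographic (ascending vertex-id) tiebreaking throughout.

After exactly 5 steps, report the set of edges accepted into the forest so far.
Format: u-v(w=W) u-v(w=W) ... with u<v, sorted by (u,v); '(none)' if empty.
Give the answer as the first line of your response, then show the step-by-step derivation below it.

0-4(w=12) 1-4(w=12) 2-3(w=1) 2-4(w=1) 2-5(w=3)

step 1: add edge 2-3 (w=1); MST = {2-3(w=1)}
step 2: add edge 2-4 (w=1); MST = {2-3(w=1) 2-4(w=1)}
step 3: add edge 2-5 (w=3); MST = {2-3(w=1) 2-4(w=1) 2-5(w=3)}
step 4: add edge 0-4 (w=12); MST = {0-4(w=12) 2-3(w=1) 2-4(w=1) 2-5(w=3)}
step 5: add edge 1-4 (w=12); MST = {0-4(w=12) 1-4(w=12) 2-3(w=1) 2-4(w=1) 2-5(w=3)}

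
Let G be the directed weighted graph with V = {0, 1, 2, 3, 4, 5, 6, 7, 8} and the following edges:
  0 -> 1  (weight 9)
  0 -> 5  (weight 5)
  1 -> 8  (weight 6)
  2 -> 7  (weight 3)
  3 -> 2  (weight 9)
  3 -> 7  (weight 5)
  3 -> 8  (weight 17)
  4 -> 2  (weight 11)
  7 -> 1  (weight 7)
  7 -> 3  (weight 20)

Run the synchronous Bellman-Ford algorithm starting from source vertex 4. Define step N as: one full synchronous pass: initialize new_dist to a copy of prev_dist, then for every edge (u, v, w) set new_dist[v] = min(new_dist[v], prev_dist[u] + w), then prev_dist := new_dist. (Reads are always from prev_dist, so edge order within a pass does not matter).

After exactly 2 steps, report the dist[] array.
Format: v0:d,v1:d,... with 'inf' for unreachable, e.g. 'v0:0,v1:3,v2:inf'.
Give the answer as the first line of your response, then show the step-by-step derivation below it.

v0:inf,v1:inf,v2:11,v3:inf,v4:0,v5:inf,v6:inf,v7:14,v8:inf

step 1: dist = v0:inf,v1:inf,v2:11,v3:inf,v4:0,v5:inf,v6:inf,v7:inf,v8:inf
step 2: dist = v0:inf,v1:inf,v2:11,v3:inf,v4:0,v5:inf,v6:inf,v7:14,v8:inf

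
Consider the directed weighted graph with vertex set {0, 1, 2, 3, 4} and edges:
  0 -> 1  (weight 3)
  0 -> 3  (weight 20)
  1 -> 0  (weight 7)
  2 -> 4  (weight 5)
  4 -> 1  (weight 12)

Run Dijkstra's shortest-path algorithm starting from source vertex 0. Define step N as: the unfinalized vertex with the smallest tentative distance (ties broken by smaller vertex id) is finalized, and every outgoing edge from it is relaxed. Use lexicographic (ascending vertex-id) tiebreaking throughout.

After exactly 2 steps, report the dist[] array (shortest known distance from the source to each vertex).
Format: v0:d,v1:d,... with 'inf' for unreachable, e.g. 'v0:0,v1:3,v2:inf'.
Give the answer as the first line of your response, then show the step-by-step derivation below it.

v0:0,v1:3,v2:inf,v3:20,v4:inf

step 1: dist = v0:0,v1:3,v2:inf,v3:20,v4:inf
step 2: dist = v0:0,v1:3,v2:inf,v3:20,v4:inf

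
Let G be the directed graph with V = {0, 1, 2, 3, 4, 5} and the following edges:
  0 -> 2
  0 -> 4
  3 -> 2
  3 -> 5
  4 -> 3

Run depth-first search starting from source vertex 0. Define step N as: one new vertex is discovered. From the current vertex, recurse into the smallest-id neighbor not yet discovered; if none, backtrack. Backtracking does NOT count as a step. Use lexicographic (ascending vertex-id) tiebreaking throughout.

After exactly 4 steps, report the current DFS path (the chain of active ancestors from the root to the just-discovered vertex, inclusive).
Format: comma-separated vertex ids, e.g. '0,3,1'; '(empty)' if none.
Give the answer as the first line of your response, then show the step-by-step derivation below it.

0,4,3

step 1: discover 0; path=0; order=0
step 2: discover 2; path=0>2; order=0,2
step 3: discover 4; path=0>4; order=0,2,4
step 4: discover 3; path=0>4>3; order=0,2,4,3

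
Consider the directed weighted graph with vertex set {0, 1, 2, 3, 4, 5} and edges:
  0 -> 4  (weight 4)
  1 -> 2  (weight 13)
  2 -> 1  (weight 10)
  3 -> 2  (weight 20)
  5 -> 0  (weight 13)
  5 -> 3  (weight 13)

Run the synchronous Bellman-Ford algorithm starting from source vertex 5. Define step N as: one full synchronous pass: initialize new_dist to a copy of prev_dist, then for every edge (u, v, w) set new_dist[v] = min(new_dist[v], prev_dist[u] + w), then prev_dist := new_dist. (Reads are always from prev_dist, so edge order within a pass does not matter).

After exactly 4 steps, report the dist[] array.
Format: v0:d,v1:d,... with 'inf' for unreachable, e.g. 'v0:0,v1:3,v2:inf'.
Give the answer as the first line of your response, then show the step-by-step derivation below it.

v0:13,v1:43,v2:33,v3:13,v4:17,v5:0

step 1: dist = v0:13,v1:inf,v2:inf,v3:13,v4:inf,v5:0
step 2: dist = v0:13,v1:inf,v2:33,v3:13,v4:17,v5:0
step 3: dist = v0:13,v1:43,v2:33,v3:13,v4:17,v5:0
step 4: dist = v0:13,v1:43,v2:33,v3:13,v4:17,v5:0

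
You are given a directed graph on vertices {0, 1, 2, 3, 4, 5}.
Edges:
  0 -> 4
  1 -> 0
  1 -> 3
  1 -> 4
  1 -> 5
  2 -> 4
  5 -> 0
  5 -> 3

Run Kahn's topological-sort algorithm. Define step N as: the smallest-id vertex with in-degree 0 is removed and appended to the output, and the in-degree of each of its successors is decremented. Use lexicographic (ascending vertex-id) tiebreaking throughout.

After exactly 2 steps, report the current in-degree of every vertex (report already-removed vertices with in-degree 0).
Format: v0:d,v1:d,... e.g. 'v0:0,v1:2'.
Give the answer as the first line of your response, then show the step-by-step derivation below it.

v0:1,v1:0,v2:0,v3:1,v4:1,v5:0

step 1: output 1; order=[1]; indeg=(1,0,0,1,2,0)
step 2: output 2; order=[1,2]; indeg=(1,0,0,1,1,0)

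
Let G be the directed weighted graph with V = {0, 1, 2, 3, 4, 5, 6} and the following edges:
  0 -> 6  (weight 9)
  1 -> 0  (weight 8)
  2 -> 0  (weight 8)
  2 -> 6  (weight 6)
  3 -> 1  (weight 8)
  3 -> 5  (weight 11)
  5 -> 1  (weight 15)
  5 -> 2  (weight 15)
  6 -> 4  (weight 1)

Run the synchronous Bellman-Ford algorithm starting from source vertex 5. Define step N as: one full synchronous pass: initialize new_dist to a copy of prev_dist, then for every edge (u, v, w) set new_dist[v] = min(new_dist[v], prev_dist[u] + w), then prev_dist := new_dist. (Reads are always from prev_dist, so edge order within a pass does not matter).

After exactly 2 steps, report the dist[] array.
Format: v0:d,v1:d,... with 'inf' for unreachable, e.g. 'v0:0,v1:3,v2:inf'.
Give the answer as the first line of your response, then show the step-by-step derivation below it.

v0:23,v1:15,v2:15,v3:inf,v4:inf,v5:0,v6:21

step 1: dist = v0:inf,v1:15,v2:15,v3:inf,v4:inf,v5:0,v6:inf
step 2: dist = v0:23,v1:15,v2:15,v3:inf,v4:inf,v5:0,v6:21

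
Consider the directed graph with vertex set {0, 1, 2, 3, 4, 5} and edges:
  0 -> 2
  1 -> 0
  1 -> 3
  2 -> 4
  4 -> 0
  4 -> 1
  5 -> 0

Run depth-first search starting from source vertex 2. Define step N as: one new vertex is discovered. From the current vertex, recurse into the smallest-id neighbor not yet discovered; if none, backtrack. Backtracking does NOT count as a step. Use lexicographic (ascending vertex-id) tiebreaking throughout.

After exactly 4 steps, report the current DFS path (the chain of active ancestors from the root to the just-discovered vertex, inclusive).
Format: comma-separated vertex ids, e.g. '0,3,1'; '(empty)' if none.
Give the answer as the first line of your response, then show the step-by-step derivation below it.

2,4,1

step 1: discover 2; path=2; order=2
step 2: discover 4; path=2>4; order=2,4
step 3: discover 0; path=2>4>0; order=2,4,0
step 4: discover 1; path=2>4>1; order=2,4,0,1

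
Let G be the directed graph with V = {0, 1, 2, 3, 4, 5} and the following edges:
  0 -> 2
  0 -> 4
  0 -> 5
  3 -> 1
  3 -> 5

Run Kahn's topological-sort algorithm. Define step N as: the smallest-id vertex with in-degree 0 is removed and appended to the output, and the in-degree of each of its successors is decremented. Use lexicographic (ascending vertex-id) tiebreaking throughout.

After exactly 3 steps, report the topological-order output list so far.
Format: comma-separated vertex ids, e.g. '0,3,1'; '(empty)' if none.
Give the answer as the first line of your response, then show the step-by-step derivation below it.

0,2,3

step 1: output 0; order=[0]; indeg=(0,1,0,0,0,1)
step 2: output 2; order=[0,2]; indeg=(0,1,0,0,0,1)
step 3: output 3; order=[0,2,3]; indeg=(0,0,0,0,0,0)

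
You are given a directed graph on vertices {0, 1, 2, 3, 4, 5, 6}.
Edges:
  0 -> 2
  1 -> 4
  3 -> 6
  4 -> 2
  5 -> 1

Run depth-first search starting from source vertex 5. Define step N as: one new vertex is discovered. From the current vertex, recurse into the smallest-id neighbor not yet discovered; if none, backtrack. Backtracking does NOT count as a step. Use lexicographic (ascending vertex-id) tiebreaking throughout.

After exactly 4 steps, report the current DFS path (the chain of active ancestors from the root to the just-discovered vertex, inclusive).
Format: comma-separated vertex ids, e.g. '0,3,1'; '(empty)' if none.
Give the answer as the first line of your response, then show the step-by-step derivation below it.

5,1,4,2

step 1: discover 5; path=5; order=5
step 2: discover 1; path=5>1; order=5,1
step 3: discover 4; path=5>1>4; order=5,1,4
step 4: discover 2; path=5>1>4>2; order=5,1,4,2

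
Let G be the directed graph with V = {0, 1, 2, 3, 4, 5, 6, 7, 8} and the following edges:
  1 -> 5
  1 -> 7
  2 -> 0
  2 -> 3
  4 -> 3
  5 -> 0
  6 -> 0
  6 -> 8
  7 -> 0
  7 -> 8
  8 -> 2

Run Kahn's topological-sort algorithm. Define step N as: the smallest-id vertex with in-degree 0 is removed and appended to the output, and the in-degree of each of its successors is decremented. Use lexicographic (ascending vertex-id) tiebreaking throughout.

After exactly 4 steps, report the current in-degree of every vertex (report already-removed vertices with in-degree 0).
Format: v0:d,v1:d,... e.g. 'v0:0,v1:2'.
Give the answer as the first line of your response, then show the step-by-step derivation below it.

v0:2,v1:0,v2:1,v3:1,v4:0,v5:0,v6:0,v7:0,v8:1

step 1: output 1; order=[1]; indeg=(4,0,1,2,0,0,0,0,2)
step 2: output 4; order=[1,4]; indeg=(4,0,1,1,0,0,0,0,2)
step 3: output 5; order=[1,4,5]; indeg=(3,0,1,1,0,0,0,0,2)
step 4: output 6; order=[1,4,5,6]; indeg=(2,0,1,1,0,0,0,0,1)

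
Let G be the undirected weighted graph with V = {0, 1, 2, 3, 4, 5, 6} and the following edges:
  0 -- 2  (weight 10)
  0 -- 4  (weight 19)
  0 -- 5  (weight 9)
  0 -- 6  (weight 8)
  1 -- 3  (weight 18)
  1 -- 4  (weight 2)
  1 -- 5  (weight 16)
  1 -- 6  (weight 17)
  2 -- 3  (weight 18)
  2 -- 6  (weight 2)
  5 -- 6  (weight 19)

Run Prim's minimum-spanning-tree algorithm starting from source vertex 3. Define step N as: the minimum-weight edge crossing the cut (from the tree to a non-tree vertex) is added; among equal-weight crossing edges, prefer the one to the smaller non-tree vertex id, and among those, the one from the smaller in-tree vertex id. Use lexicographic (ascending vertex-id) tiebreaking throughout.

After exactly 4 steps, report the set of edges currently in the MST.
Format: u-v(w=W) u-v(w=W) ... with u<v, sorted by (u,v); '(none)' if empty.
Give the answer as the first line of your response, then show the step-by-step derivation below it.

0-5(w=9) 1-3(w=18) 1-4(w=2) 1-5(w=16)

step 1: add edge 1-3 (w=18); MST = {1-3(w=18)}
step 2: add edge 1-4 (w=2); MST = {1-3(w=18) 1-4(w=2)}
step 3: add edge 1-5 (w=16); MST = {1-3(w=18) 1-4(w=2) 1-5(w=16)}
step 4: add edge 0-5 (w=9); MST = {0-5(w=9) 1-3(w=18) 1-4(w=2) 1-5(w=16)}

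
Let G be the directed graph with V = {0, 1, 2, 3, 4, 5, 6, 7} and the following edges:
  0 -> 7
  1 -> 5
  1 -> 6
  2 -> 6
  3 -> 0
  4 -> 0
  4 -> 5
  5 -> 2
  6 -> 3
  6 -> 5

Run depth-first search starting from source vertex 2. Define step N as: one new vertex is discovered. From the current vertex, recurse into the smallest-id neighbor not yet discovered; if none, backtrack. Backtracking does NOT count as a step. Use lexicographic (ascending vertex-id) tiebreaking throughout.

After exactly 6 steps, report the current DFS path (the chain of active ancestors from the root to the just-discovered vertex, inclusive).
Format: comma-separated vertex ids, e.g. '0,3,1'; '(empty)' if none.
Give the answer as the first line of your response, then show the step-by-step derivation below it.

2,6,5

step 1: discover 2; path=2; order=2
step 2: discover 6; path=2>6; order=2,6
step 3: discover 3; path=2>6>3; order=2,6,3
step 4: discover 0; path=2>6>3>0; order=2,6,3,0
step 5: discover 7; path=2>6>3>0>7; order=2,6,3,0,7
step 6: discover 5; path=2>6>5; order=2,6,3,0,7,5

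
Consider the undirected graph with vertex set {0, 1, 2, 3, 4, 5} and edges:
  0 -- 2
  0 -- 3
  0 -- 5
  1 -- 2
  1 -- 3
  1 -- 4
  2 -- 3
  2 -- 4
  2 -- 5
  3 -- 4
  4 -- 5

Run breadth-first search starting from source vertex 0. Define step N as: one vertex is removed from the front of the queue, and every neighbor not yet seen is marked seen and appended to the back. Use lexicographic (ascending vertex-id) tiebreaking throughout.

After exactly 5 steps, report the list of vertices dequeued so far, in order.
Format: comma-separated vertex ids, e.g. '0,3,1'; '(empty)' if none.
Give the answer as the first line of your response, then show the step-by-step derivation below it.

0,2,3,5,1

step 1: dequeue 0; queue=[2,3,5]; order=0
step 2: dequeue 2; queue=[3,5,1,4]; order=0,2
step 3: dequeue 3; queue=[5,1,4]; order=0,2,3
step 4: dequeue 5; queue=[1,4]; order=0,2,3,5
step 5: dequeue 1; queue=[4]; order=0,2,3,5,1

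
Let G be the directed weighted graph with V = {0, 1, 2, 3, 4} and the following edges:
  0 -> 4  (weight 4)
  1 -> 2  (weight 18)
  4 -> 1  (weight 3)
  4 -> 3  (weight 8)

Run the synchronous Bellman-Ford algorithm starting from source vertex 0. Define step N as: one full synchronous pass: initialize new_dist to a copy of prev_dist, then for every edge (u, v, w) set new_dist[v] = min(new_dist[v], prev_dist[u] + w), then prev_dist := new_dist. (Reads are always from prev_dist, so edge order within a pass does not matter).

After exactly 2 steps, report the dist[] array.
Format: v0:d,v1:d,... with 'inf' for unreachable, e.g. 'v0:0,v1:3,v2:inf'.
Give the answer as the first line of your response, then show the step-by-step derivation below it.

v0:0,v1:7,v2:inf,v3:12,v4:4

step 1: dist = v0:0,v1:inf,v2:inf,v3:inf,v4:4
step 2: dist = v0:0,v1:7,v2:inf,v3:12,v4:4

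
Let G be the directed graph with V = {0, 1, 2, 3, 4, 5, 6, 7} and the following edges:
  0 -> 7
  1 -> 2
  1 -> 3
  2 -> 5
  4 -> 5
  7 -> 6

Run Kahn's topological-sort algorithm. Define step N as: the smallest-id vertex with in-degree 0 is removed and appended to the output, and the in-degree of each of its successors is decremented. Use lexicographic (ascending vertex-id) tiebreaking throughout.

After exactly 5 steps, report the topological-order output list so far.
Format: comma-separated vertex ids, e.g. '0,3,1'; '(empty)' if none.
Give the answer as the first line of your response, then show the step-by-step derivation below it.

0,1,2,3,4

step 1: output 0; order=[0]; indeg=(0,0,1,1,0,2,1,0)
step 2: output 1; order=[0,1]; indeg=(0,0,0,0,0,2,1,0)
step 3: output 2; order=[0,1,2]; indeg=(0,0,0,0,0,1,1,0)
step 4: output 3; order=[0,1,2,3]; indeg=(0,0,0,0,0,1,1,0)
step 5: output 4; order=[0,1,2,3,4]; indeg=(0,0,0,0,0,0,1,0)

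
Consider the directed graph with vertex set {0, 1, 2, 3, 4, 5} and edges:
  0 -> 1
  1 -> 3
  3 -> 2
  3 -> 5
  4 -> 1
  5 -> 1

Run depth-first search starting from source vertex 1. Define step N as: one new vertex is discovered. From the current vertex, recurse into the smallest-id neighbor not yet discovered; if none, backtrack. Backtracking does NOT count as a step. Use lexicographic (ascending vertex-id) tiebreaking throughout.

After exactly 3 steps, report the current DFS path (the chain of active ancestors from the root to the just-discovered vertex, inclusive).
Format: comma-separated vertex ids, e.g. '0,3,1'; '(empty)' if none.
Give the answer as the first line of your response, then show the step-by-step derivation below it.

1,3,2

step 1: discover 1; path=1; order=1
step 2: discover 3; path=1>3; order=1,3
step 3: discover 2; path=1>3>2; order=1,3,2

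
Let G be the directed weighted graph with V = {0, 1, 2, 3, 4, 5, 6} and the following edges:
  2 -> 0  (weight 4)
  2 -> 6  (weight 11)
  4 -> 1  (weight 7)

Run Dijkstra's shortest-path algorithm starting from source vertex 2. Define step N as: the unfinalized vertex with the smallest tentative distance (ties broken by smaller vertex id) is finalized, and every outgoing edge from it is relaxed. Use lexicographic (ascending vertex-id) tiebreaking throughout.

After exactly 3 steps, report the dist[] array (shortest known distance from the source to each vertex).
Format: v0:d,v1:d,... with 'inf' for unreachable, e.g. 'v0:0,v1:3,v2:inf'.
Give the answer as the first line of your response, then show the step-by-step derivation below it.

v0:4,v1:inf,v2:0,v3:inf,v4:inf,v5:inf,v6:11

step 1: dist = v0:4,v1:inf,v2:0,v3:inf,v4:inf,v5:inf,v6:11
step 2: dist = v0:4,v1:inf,v2:0,v3:inf,v4:inf,v5:inf,v6:11
step 3: dist = v0:4,v1:inf,v2:0,v3:inf,v4:inf,v5:inf,v6:11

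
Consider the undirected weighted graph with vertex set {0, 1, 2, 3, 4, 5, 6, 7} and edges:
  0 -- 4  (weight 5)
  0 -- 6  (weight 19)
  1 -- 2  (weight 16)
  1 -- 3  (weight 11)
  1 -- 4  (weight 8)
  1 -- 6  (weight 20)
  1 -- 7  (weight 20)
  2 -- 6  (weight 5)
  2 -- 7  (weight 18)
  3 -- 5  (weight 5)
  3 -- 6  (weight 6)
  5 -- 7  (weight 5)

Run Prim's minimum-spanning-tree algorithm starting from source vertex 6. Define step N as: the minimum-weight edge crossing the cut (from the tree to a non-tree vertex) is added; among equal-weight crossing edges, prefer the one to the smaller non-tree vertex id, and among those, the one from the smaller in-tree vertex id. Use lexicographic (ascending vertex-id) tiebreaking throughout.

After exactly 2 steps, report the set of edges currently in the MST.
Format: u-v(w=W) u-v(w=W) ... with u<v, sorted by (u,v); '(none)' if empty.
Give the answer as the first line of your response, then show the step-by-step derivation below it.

2-6(w=5) 3-6(w=6)

step 1: add edge 2-6 (w=5); MST = {2-6(w=5)}
step 2: add edge 3-6 (w=6); MST = {2-6(w=5) 3-6(w=6)}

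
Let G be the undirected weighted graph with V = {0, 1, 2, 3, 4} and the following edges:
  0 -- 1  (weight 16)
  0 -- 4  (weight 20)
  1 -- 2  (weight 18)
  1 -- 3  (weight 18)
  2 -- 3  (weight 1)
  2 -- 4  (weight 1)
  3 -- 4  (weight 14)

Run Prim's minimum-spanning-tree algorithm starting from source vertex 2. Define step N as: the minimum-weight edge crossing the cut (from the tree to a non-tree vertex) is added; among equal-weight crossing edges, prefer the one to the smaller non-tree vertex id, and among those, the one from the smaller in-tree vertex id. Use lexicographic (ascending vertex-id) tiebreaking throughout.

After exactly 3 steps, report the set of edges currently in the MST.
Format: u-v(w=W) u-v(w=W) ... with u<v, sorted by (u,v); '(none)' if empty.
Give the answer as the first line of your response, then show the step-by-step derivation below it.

1-2(w=18) 2-3(w=1) 2-4(w=1)

step 1: add edge 2-3 (w=1); MST = {2-3(w=1)}
step 2: add edge 2-4 (w=1); MST = {2-3(w=1) 2-4(w=1)}
step 3: add edge 1-2 (w=18); MST = {1-2(w=18) 2-3(w=1) 2-4(w=1)}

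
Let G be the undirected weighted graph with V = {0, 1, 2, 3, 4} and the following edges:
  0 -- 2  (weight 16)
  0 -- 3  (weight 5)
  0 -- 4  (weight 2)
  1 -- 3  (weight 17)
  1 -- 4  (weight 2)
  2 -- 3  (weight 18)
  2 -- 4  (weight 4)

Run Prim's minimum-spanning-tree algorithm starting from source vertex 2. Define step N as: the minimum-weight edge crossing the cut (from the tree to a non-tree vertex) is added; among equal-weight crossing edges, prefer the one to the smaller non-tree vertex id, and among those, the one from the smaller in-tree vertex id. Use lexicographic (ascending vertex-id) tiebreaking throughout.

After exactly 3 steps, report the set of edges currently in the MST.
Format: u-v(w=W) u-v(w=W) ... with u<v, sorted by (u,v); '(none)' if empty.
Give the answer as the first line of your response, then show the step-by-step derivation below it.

0-4(w=2) 1-4(w=2) 2-4(w=4)

step 1: add edge 2-4 (w=4); MST = {2-4(w=4)}
step 2: add edge 0-4 (w=2); MST = {0-4(w=2) 2-4(w=4)}
step 3: add edge 1-4 (w=2); MST = {0-4(w=2) 1-4(w=2) 2-4(w=4)}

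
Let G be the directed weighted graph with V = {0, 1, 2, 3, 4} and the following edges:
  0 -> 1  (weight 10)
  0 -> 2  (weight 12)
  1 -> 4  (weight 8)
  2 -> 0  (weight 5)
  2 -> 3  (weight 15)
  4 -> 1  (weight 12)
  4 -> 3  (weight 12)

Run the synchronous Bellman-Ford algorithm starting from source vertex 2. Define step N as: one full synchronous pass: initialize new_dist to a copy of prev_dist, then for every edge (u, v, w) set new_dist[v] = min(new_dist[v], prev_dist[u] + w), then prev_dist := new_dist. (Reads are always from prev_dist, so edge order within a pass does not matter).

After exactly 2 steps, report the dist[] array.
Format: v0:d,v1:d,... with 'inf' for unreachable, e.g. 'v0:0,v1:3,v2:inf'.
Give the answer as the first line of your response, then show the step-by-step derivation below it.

v0:5,v1:15,v2:0,v3:15,v4:inf

step 1: dist = v0:5,v1:inf,v2:0,v3:15,v4:inf
step 2: dist = v0:5,v1:15,v2:0,v3:15,v4:inf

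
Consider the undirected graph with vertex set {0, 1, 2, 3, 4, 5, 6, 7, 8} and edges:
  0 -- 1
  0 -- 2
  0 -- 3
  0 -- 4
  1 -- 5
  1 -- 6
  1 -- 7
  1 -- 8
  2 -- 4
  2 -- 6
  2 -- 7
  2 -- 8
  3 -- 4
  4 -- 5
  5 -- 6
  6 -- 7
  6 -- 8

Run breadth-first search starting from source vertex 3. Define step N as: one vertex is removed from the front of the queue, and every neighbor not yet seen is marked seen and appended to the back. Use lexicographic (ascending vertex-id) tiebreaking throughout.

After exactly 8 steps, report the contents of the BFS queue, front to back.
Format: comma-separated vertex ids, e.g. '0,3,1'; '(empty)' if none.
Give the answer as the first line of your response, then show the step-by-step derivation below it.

8

step 1: dequeue 3; queue=[0,4]; order=3
step 2: dequeue 0; queue=[4,1,2]; order=3,0
step 3: dequeue 4; queue=[1,2,5]; order=3,0,4
step 4: dequeue 1; queue=[2,5,6,7,8]; order=3,0,4,1
step 5: dequeue 2; queue=[5,6,7,8]; order=3,0,4,1,2
step 6: dequeue 5; queue=[6,7,8]; order=3,0,4,1,2,5
step 7: dequeue 6; queue=[7,8]; order=3,0,4,1,2,5,6
step 8: dequeue 7; queue=[8]; order=3,0,4,1,2,5,6,7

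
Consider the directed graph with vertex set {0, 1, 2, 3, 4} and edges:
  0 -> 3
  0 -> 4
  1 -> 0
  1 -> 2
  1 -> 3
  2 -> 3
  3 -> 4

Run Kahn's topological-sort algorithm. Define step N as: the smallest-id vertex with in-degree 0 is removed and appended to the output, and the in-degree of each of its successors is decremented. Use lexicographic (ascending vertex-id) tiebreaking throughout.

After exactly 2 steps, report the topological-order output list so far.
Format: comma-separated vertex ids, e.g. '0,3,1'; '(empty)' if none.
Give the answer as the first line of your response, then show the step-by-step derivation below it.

1,0

step 1: output 1; order=[1]; indeg=(0,0,0,2,2)
step 2: output 0; order=[1,0]; indeg=(0,0,0,1,1)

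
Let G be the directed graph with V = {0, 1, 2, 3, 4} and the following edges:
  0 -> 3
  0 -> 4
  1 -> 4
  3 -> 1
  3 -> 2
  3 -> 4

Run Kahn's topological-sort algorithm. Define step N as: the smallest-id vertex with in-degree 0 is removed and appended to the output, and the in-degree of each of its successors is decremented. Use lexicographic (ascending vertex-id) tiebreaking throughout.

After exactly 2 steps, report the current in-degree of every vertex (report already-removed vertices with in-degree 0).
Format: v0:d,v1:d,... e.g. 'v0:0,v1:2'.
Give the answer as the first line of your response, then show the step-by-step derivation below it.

v0:0,v1:0,v2:0,v3:0,v4:1

step 1: output 0; order=[0]; indeg=(0,1,1,0,2)
step 2: output 3; order=[0,3]; indeg=(0,0,0,0,1)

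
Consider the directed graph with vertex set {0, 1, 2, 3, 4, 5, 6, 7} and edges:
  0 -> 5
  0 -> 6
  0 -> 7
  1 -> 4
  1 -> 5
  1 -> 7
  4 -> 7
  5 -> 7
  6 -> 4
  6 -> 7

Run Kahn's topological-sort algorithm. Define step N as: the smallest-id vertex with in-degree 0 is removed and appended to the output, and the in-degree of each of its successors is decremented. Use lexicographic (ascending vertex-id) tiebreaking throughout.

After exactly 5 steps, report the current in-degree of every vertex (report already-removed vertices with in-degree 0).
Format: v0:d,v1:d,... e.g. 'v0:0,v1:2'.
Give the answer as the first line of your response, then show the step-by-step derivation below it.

v0:0,v1:0,v2:0,v3:0,v4:1,v5:0,v6:0,v7:2

step 1: output 0; order=[0]; indeg=(0,0,0,0,2,1,0,4)
step 2: output 1; order=[0,1]; indeg=(0,0,0,0,1,0,0,3)
step 3: output 2; order=[0,1,2]; indeg=(0,0,0,0,1,0,0,3)
step 4: output 3; order=[0,1,2,3]; indeg=(0,0,0,0,1,0,0,3)
step 5: output 5; order=[0,1,2,3,5]; indeg=(0,0,0,0,1,0,0,2)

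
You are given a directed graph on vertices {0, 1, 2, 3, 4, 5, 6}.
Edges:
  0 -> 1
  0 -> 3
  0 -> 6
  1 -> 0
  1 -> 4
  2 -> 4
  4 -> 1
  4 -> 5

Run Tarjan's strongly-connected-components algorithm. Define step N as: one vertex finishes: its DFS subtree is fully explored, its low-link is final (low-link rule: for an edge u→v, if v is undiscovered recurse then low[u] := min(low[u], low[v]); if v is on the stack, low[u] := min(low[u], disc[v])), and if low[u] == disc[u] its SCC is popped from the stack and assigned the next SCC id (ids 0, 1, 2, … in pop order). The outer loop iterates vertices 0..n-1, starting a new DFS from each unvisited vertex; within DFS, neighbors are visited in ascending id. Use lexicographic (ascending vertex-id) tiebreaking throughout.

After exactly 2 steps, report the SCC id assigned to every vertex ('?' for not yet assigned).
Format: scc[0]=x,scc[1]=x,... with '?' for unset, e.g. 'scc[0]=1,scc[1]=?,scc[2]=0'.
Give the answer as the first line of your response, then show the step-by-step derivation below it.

scc[0]=?,scc[1]=?,scc[2]=?,scc[3]=?,scc[4]=?,scc[5]=0,scc[6]=?

step 1: low=(low[0]=0,low[1]=0,low[2]=?,low[3]=?,low[4]=1,low[5]=3,low[6]=?); scc=(scc[0]=?,scc[1]=?,scc[2]=?,scc[3]=?,scc[4]=?,scc[5]=0,scc[6]=?)
step 2: low=(low[0]=0,low[1]=0,low[2]=?,low[3]=?,low[4]=1,low[5]=3,low[6]=?); scc=(scc[0]=?,scc[1]=?,scc[2]=?,scc[3]=?,scc[4]=?,scc[5]=0,scc[6]=?)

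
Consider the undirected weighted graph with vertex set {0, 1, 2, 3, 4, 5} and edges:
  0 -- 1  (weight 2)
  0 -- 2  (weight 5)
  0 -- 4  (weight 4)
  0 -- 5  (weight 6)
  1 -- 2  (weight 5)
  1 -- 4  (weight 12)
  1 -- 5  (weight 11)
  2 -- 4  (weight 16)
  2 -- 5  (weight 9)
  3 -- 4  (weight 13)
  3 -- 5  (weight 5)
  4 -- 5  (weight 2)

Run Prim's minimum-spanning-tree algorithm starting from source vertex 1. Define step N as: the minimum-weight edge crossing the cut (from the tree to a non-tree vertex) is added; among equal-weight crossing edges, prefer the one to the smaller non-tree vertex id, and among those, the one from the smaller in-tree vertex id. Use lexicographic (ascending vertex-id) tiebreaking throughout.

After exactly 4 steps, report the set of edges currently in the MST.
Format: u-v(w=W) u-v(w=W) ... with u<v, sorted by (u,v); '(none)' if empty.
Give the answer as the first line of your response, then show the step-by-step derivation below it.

0-1(w=2) 0-2(w=5) 0-4(w=4) 4-5(w=2)

step 1: add edge 0-1 (w=2); MST = {0-1(w=2)}
step 2: add edge 0-4 (w=4); MST = {0-1(w=2) 0-4(w=4)}
step 3: add edge 4-5 (w=2); MST = {0-1(w=2) 0-4(w=4) 4-5(w=2)}
step 4: add edge 0-2 (w=5); MST = {0-1(w=2) 0-2(w=5) 0-4(w=4) 4-5(w=2)}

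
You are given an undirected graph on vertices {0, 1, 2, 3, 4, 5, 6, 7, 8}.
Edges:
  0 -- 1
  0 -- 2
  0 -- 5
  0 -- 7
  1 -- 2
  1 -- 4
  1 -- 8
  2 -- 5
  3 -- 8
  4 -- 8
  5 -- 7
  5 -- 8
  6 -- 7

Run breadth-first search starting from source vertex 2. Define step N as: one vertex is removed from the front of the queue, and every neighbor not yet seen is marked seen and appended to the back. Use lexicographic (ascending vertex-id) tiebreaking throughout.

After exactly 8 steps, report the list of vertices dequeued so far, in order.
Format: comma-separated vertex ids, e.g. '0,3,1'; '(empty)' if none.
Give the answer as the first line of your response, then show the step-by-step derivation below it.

2,0,1,5,7,4,8,6

step 1: dequeue 2; queue=[0,1,5]; order=2
step 2: dequeue 0; queue=[1,5,7]; order=2,0
step 3: dequeue 1; queue=[5,7,4,8]; order=2,0,1
step 4: dequeue 5; queue=[7,4,8]; order=2,0,1,5
step 5: dequeue 7; queue=[4,8,6]; order=2,0,1,5,7
step 6: dequeue 4; queue=[8,6]; order=2,0,1,5,7,4
step 7: dequeue 8; queue=[6,3]; order=2,0,1,5,7,4,8
step 8: dequeue 6; queue=[3]; order=2,0,1,5,7,4,8,6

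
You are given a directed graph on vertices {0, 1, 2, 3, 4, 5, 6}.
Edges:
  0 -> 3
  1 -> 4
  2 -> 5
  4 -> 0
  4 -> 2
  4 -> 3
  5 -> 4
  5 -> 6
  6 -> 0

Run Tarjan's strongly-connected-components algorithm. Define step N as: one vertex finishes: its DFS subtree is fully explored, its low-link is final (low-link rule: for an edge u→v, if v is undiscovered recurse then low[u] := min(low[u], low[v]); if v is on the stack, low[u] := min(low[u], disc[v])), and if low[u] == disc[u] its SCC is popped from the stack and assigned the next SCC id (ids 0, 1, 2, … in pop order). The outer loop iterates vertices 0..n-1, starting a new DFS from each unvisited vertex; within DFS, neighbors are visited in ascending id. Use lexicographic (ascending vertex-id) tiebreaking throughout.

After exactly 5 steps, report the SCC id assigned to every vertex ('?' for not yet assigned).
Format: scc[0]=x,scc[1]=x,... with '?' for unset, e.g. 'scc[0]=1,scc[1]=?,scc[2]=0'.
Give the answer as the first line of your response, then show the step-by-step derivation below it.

scc[0]=1,scc[1]=?,scc[2]=?,scc[3]=0,scc[4]=?,scc[5]=?,scc[6]=2

step 1: low=(low[0]=0,low[1]=?,low[2]=?,low[3]=1,low[4]=?,low[5]=?,low[6]=?); scc=(scc[0]=?,scc[1]=?,scc[2]=?,scc[3]=0,scc[4]=?,scc[5]=?,scc[6]=?)
step 2: low=(low[0]=0,low[1]=?,low[2]=?,low[3]=1,low[4]=?,low[5]=?,low[6]=?); scc=(scc[0]=1,scc[1]=?,scc[2]=?,scc[3]=0,scc[4]=?,scc[5]=?,scc[6]=?)
step 3: low=(low[0]=0,low[1]=2,low[2]=4,low[3]=1,low[4]=3,low[5]=3,low[6]=6); scc=(scc[0]=1,scc[1]=?,scc[2]=?,scc[3]=0,scc[4]=?,scc[5]=?,scc[6]=2)
step 4: low=(low[0]=0,low[1]=2,low[2]=4,low[3]=1,low[4]=3,low[5]=3,low[6]=6); scc=(scc[0]=1,scc[1]=?,scc[2]=?,scc[3]=0,scc[4]=?,scc[5]=?,scc[6]=2)
step 5: low=(low[0]=0,low[1]=2,low[2]=3,low[3]=1,low[4]=3,low[5]=3,low[6]=6); scc=(scc[0]=1,scc[1]=?,scc[2]=?,scc[3]=0,scc[4]=?,scc[5]=?,scc[6]=2)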